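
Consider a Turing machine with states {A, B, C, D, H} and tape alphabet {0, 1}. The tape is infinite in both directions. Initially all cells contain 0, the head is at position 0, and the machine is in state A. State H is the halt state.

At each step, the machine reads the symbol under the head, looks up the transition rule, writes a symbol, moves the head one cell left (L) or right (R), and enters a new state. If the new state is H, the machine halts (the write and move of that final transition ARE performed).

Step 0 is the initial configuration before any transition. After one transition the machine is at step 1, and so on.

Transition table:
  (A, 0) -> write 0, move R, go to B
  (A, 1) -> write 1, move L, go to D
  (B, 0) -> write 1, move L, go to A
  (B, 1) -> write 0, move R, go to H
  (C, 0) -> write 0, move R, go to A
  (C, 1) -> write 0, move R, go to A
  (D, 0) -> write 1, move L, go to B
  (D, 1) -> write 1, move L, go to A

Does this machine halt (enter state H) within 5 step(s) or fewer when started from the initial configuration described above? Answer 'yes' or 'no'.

Answer: yes

Derivation:
Step 1: in state A at pos 0, read 0 -> (A,0)->write 0,move R,goto B. Now: state=B, head=1, tape[-1..2]=0000 (head:   ^)
Step 2: in state B at pos 1, read 0 -> (B,0)->write 1,move L,goto A. Now: state=A, head=0, tape[-1..2]=0010 (head:  ^)
Step 3: in state A at pos 0, read 0 -> (A,0)->write 0,move R,goto B. Now: state=B, head=1, tape[-1..2]=0010 (head:   ^)
Step 4: in state B at pos 1, read 1 -> (B,1)->write 0,move R,goto H. Now: state=H, head=2, tape[-1..3]=00000 (head:    ^)
State H reached at step 4; 4 <= 5 -> yes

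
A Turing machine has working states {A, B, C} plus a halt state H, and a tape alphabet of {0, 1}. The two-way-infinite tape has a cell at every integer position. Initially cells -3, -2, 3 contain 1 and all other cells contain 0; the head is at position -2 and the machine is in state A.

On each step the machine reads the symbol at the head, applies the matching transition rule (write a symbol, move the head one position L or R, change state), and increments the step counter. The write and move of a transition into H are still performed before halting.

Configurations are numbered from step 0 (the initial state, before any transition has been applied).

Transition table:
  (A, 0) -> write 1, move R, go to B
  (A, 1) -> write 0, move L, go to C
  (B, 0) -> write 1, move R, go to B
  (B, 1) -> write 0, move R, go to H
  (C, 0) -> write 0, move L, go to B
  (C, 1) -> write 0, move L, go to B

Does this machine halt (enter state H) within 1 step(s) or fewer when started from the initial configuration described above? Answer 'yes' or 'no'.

Answer: no

Derivation:
Step 1: in state A at pos -2, read 1 -> (A,1)->write 0,move L,goto C. Now: state=C, head=-3, tape[-4..4]=010000010 (head:  ^)
After 1 step(s): state = C (not H) -> not halted within 1 -> no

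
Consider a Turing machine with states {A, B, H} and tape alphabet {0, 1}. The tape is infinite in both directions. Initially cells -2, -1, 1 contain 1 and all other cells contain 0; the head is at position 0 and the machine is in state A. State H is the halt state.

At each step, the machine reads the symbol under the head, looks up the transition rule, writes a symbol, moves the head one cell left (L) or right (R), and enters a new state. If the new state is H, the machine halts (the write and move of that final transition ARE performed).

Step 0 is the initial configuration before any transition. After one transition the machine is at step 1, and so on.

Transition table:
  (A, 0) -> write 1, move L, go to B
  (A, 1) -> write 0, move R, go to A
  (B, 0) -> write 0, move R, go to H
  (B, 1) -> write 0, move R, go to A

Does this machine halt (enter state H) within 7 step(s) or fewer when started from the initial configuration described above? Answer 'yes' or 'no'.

Answer: yes

Derivation:
Step 1: in state A at pos 0, read 0 -> (A,0)->write 1,move L,goto B. Now: state=B, head=-1, tape[-3..2]=011110 (head:   ^)
Step 2: in state B at pos -1, read 1 -> (B,1)->write 0,move R,goto A. Now: state=A, head=0, tape[-3..2]=010110 (head:    ^)
Step 3: in state A at pos 0, read 1 -> (A,1)->write 0,move R,goto A. Now: state=A, head=1, tape[-3..2]=010010 (head:     ^)
Step 4: in state A at pos 1, read 1 -> (A,1)->write 0,move R,goto A. Now: state=A, head=2, tape[-3..3]=0100000 (head:      ^)
Step 5: in state A at pos 2, read 0 -> (A,0)->write 1,move L,goto B. Now: state=B, head=1, tape[-3..3]=0100010 (head:     ^)
Step 6: in state B at pos 1, read 0 -> (B,0)->write 0,move R,goto H. Now: state=H, head=2, tape[-3..3]=0100010 (head:      ^)
State H reached at step 6; 6 <= 7 -> yes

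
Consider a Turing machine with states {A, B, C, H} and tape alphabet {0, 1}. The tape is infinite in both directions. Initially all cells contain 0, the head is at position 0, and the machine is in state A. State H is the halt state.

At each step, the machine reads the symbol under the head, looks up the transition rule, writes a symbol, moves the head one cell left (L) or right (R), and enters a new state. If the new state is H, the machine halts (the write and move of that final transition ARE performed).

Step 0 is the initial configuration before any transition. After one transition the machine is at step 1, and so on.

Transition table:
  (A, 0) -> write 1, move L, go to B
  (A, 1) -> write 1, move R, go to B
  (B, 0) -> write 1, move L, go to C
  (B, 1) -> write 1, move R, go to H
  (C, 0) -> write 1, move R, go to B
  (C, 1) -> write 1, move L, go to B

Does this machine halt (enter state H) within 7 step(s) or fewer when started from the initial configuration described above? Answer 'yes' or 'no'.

Step 1: in state A at pos 0, read 0 -> (A,0)->write 1,move L,goto B. Now: state=B, head=-1, tape[-2..1]=0010 (head:  ^)
Step 2: in state B at pos -1, read 0 -> (B,0)->write 1,move L,goto C. Now: state=C, head=-2, tape[-3..1]=00110 (head:  ^)
Step 3: in state C at pos -2, read 0 -> (C,0)->write 1,move R,goto B. Now: state=B, head=-1, tape[-3..1]=01110 (head:   ^)
Step 4: in state B at pos -1, read 1 -> (B,1)->write 1,move R,goto H. Now: state=H, head=0, tape[-3..1]=01110 (head:    ^)
State H reached at step 4; 4 <= 7 -> yes

Answer: yes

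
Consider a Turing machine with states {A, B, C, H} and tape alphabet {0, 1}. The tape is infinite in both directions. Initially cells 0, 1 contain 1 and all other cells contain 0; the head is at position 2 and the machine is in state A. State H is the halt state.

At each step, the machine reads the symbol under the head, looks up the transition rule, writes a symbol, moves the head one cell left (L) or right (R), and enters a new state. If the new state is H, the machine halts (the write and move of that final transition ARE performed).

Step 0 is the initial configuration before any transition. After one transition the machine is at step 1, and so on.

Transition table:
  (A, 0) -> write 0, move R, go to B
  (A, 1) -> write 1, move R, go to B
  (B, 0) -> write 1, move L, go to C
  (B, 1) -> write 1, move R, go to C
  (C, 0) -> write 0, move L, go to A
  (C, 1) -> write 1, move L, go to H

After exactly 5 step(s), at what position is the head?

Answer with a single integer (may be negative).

Step 1: in state A at pos 2, read 0 -> (A,0)->write 0,move R,goto B. Now: state=B, head=3, tape[-1..4]=011000 (head:     ^)
Step 2: in state B at pos 3, read 0 -> (B,0)->write 1,move L,goto C. Now: state=C, head=2, tape[-1..4]=011010 (head:    ^)
Step 3: in state C at pos 2, read 0 -> (C,0)->write 0,move L,goto A. Now: state=A, head=1, tape[-1..4]=011010 (head:   ^)
Step 4: in state A at pos 1, read 1 -> (A,1)->write 1,move R,goto B. Now: state=B, head=2, tape[-1..4]=011010 (head:    ^)
Step 5: in state B at pos 2, read 0 -> (B,0)->write 1,move L,goto C. Now: state=C, head=1, tape[-1..4]=011110 (head:   ^)

Answer: 1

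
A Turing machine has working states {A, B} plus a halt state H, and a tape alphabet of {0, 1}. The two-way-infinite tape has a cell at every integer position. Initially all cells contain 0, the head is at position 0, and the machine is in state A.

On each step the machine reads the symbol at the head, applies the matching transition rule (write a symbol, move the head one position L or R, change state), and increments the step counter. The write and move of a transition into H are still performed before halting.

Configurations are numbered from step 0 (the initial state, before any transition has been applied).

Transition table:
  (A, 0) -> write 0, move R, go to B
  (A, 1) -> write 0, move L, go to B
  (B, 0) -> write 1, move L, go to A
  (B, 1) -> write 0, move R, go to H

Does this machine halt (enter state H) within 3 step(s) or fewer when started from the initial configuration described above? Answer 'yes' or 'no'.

Step 1: in state A at pos 0, read 0 -> (A,0)->write 0,move R,goto B. Now: state=B, head=1, tape[-1..2]=0000 (head:   ^)
Step 2: in state B at pos 1, read 0 -> (B,0)->write 1,move L,goto A. Now: state=A, head=0, tape[-1..2]=0010 (head:  ^)
Step 3: in state A at pos 0, read 0 -> (A,0)->write 0,move R,goto B. Now: state=B, head=1, tape[-1..2]=0010 (head:   ^)
After 3 step(s): state = B (not H) -> not halted within 3 -> no

Answer: no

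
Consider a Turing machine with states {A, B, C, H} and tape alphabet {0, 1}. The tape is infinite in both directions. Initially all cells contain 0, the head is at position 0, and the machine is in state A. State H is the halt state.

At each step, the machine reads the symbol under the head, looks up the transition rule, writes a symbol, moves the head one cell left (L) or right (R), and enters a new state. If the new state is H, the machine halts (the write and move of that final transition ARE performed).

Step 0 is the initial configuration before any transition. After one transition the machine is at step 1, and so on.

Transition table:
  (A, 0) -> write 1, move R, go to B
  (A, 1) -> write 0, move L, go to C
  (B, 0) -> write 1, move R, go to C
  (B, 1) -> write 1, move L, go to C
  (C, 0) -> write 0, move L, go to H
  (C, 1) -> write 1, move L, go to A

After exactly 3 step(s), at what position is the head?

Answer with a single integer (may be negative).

Step 1: in state A at pos 0, read 0 -> (A,0)->write 1,move R,goto B. Now: state=B, head=1, tape[-1..2]=0100 (head:   ^)
Step 2: in state B at pos 1, read 0 -> (B,0)->write 1,move R,goto C. Now: state=C, head=2, tape[-1..3]=01100 (head:    ^)
Step 3: in state C at pos 2, read 0 -> (C,0)->write 0,move L,goto H. Now: state=H, head=1, tape[-1..3]=01100 (head:   ^)

Answer: 1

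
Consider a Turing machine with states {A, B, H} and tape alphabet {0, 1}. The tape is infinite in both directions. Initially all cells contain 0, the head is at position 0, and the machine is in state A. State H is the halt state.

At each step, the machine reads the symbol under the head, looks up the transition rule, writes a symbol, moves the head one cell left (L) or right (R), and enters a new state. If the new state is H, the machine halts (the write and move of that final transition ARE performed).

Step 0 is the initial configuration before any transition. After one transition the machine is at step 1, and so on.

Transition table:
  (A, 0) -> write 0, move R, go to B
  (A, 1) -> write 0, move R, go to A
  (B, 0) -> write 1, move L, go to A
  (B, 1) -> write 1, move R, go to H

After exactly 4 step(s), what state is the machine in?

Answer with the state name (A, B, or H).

Answer: H

Derivation:
Step 1: in state A at pos 0, read 0 -> (A,0)->write 0,move R,goto B. Now: state=B, head=1, tape[-1..2]=0000 (head:   ^)
Step 2: in state B at pos 1, read 0 -> (B,0)->write 1,move L,goto A. Now: state=A, head=0, tape[-1..2]=0010 (head:  ^)
Step 3: in state A at pos 0, read 0 -> (A,0)->write 0,move R,goto B. Now: state=B, head=1, tape[-1..2]=0010 (head:   ^)
Step 4: in state B at pos 1, read 1 -> (B,1)->write 1,move R,goto H. Now: state=H, head=2, tape[-1..3]=00100 (head:    ^)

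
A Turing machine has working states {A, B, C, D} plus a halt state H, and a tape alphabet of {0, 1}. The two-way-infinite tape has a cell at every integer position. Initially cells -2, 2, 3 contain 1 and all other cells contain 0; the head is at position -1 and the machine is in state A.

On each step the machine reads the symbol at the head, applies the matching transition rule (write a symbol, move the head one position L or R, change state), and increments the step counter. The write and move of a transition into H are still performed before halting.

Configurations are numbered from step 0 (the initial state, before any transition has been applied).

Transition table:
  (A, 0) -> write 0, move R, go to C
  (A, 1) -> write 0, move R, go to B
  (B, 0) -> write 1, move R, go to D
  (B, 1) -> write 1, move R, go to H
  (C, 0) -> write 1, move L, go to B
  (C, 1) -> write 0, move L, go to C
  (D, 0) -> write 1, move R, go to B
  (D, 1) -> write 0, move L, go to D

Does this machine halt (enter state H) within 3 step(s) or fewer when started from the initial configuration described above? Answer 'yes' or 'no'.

Answer: no

Derivation:
Step 1: in state A at pos -1, read 0 -> (A,0)->write 0,move R,goto C. Now: state=C, head=0, tape[-3..4]=01000110 (head:    ^)
Step 2: in state C at pos 0, read 0 -> (C,0)->write 1,move L,goto B. Now: state=B, head=-1, tape[-3..4]=01010110 (head:   ^)
Step 3: in state B at pos -1, read 0 -> (B,0)->write 1,move R,goto D. Now: state=D, head=0, tape[-3..4]=01110110 (head:    ^)
After 3 step(s): state = D (not H) -> not halted within 3 -> no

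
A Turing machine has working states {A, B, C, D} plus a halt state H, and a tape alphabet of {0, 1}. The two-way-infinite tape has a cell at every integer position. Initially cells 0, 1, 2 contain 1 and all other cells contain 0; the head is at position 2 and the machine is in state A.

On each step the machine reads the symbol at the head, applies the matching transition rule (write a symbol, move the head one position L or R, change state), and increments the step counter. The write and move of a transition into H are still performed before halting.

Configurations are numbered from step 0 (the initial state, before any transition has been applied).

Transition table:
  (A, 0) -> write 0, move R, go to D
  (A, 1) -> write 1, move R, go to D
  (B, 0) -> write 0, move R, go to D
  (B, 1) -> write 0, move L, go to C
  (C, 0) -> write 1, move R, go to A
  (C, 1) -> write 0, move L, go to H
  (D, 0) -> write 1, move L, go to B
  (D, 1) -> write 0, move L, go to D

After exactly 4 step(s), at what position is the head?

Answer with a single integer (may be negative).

Answer: 0

Derivation:
Step 1: in state A at pos 2, read 1 -> (A,1)->write 1,move R,goto D. Now: state=D, head=3, tape[-1..4]=011100 (head:     ^)
Step 2: in state D at pos 3, read 0 -> (D,0)->write 1,move L,goto B. Now: state=B, head=2, tape[-1..4]=011110 (head:    ^)
Step 3: in state B at pos 2, read 1 -> (B,1)->write 0,move L,goto C. Now: state=C, head=1, tape[-1..4]=011010 (head:   ^)
Step 4: in state C at pos 1, read 1 -> (C,1)->write 0,move L,goto H. Now: state=H, head=0, tape[-1..4]=010010 (head:  ^)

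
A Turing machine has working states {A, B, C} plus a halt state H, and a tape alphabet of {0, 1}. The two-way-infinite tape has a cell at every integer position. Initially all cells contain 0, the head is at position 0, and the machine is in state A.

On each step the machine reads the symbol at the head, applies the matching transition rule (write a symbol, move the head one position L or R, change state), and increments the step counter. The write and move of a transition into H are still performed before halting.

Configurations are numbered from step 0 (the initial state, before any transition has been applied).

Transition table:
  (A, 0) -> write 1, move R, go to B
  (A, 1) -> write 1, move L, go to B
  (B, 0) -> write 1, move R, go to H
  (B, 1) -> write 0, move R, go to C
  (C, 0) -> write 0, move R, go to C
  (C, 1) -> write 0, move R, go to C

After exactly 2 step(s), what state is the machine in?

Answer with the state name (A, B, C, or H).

Answer: H

Derivation:
Step 1: in state A at pos 0, read 0 -> (A,0)->write 1,move R,goto B. Now: state=B, head=1, tape[-1..2]=0100 (head:   ^)
Step 2: in state B at pos 1, read 0 -> (B,0)->write 1,move R,goto H. Now: state=H, head=2, tape[-1..3]=01100 (head:    ^)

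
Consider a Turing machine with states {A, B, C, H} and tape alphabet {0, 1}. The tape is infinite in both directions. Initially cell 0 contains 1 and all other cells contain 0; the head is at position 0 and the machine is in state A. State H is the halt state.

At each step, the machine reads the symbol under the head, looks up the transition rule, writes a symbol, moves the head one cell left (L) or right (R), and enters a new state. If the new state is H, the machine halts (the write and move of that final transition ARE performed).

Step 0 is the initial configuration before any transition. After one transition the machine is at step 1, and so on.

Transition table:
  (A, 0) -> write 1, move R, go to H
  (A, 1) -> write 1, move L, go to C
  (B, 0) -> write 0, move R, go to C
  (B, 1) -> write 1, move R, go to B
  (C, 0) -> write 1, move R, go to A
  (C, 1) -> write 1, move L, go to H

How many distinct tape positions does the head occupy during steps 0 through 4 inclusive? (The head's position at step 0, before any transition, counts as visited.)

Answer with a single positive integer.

Answer: 3

Derivation:
Step 1: in state A at pos 0, read 1 -> (A,1)->write 1,move L,goto C. Now: state=C, head=-1, tape[-2..1]=0010 (head:  ^)
Step 2: in state C at pos -1, read 0 -> (C,0)->write 1,move R,goto A. Now: state=A, head=0, tape[-2..1]=0110 (head:   ^)
Step 3: in state A at pos 0, read 1 -> (A,1)->write 1,move L,goto C. Now: state=C, head=-1, tape[-2..1]=0110 (head:  ^)
Step 4: in state C at pos -1, read 1 -> (C,1)->write 1,move L,goto H. Now: state=H, head=-2, tape[-3..1]=00110 (head:  ^)
Head positions at steps 0..4: starting at 0, distinct positions visited = {-2, -1, 0} -> 3 position(s)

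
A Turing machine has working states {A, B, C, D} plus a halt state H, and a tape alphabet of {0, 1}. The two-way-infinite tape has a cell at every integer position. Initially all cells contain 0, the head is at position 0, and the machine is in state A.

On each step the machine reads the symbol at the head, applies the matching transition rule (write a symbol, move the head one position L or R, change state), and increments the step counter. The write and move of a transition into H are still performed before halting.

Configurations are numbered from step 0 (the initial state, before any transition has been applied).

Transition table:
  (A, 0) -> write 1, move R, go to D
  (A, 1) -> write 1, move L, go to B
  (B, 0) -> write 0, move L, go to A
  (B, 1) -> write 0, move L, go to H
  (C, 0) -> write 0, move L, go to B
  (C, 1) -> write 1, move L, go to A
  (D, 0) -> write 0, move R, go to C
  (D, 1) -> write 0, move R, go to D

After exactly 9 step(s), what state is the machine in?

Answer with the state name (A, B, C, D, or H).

Answer: A

Derivation:
Step 1: in state A at pos 0, read 0 -> (A,0)->write 1,move R,goto D. Now: state=D, head=1, tape[-1..2]=0100 (head:   ^)
Step 2: in state D at pos 1, read 0 -> (D,0)->write 0,move R,goto C. Now: state=C, head=2, tape[-1..3]=01000 (head:    ^)
Step 3: in state C at pos 2, read 0 -> (C,0)->write 0,move L,goto B. Now: state=B, head=1, tape[-1..3]=01000 (head:   ^)
Step 4: in state B at pos 1, read 0 -> (B,0)->write 0,move L,goto A. Now: state=A, head=0, tape[-1..3]=01000 (head:  ^)
Step 5: in state A at pos 0, read 1 -> (A,1)->write 1,move L,goto B. Now: state=B, head=-1, tape[-2..3]=001000 (head:  ^)
Step 6: in state B at pos -1, read 0 -> (B,0)->write 0,move L,goto A. Now: state=A, head=-2, tape[-3..3]=0001000 (head:  ^)
Step 7: in state A at pos -2, read 0 -> (A,0)->write 1,move R,goto D. Now: state=D, head=-1, tape[-3..3]=0101000 (head:   ^)
Step 8: in state D at pos -1, read 0 -> (D,0)->write 0,move R,goto C. Now: state=C, head=0, tape[-3..3]=0101000 (head:    ^)
Step 9: in state C at pos 0, read 1 -> (C,1)->write 1,move L,goto A. Now: state=A, head=-1, tape[-3..3]=0101000 (head:   ^)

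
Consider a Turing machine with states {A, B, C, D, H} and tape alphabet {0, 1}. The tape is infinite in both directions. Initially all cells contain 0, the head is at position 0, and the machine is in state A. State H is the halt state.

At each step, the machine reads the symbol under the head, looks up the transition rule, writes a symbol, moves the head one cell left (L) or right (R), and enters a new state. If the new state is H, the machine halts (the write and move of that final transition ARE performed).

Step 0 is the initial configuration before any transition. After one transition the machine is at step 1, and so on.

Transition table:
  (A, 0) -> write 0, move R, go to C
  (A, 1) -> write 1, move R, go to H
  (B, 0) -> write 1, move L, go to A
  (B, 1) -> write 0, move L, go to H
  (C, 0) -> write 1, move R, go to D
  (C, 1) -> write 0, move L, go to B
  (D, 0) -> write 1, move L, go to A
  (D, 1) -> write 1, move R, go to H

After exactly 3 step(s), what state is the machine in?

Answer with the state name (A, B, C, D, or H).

Step 1: in state A at pos 0, read 0 -> (A,0)->write 0,move R,goto C. Now: state=C, head=1, tape[-1..2]=0000 (head:   ^)
Step 2: in state C at pos 1, read 0 -> (C,0)->write 1,move R,goto D. Now: state=D, head=2, tape[-1..3]=00100 (head:    ^)
Step 3: in state D at pos 2, read 0 -> (D,0)->write 1,move L,goto A. Now: state=A, head=1, tape[-1..3]=00110 (head:   ^)

Answer: A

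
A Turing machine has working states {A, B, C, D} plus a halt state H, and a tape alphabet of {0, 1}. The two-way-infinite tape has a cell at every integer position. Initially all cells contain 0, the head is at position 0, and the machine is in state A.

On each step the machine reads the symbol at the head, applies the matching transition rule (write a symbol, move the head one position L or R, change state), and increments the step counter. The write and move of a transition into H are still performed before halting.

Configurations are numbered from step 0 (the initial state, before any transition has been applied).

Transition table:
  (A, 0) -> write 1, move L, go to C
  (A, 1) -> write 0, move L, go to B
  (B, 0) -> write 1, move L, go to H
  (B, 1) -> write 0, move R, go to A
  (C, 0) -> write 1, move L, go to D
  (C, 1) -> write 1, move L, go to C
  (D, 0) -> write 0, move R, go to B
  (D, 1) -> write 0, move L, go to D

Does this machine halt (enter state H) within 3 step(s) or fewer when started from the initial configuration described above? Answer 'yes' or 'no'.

Step 1: in state A at pos 0, read 0 -> (A,0)->write 1,move L,goto C. Now: state=C, head=-1, tape[-2..1]=0010 (head:  ^)
Step 2: in state C at pos -1, read 0 -> (C,0)->write 1,move L,goto D. Now: state=D, head=-2, tape[-3..1]=00110 (head:  ^)
Step 3: in state D at pos -2, read 0 -> (D,0)->write 0,move R,goto B. Now: state=B, head=-1, tape[-3..1]=00110 (head:   ^)
After 3 step(s): state = B (not H) -> not halted within 3 -> no

Answer: no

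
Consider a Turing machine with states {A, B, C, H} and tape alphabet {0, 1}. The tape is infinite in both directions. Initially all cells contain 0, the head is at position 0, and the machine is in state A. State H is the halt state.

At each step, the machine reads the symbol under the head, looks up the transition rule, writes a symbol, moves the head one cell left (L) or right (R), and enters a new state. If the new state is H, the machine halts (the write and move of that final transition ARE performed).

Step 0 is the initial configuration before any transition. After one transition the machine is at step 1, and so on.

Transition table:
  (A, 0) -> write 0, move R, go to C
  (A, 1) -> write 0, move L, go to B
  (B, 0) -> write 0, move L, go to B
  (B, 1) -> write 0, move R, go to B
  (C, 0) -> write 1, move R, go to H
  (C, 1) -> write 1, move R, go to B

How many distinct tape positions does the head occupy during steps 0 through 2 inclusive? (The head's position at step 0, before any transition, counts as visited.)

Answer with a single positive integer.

Step 1: in state A at pos 0, read 0 -> (A,0)->write 0,move R,goto C. Now: state=C, head=1, tape[-1..2]=0000 (head:   ^)
Step 2: in state C at pos 1, read 0 -> (C,0)->write 1,move R,goto H. Now: state=H, head=2, tape[-1..3]=00100 (head:    ^)
Head positions at steps 0..2: starting at 0, distinct positions visited = {0, 1, 2} -> 3 position(s)

Answer: 3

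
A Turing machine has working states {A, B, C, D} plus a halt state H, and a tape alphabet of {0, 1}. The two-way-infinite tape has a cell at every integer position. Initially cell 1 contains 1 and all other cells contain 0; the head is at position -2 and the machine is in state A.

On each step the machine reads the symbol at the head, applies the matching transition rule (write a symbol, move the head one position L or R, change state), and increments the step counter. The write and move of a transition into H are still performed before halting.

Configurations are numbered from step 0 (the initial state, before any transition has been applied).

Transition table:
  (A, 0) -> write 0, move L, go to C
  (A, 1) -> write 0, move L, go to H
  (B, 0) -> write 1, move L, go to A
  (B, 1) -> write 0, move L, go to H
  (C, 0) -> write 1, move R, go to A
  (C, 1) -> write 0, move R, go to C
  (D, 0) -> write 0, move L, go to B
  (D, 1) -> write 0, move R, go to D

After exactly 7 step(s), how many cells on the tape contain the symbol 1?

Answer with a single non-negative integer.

Answer: 1

Derivation:
Step 1: in state A at pos -2, read 0 -> (A,0)->write 0,move L,goto C. Now: state=C, head=-3, tape[-4..2]=0000010 (head:  ^)
Step 2: in state C at pos -3, read 0 -> (C,0)->write 1,move R,goto A. Now: state=A, head=-2, tape[-4..2]=0100010 (head:   ^)
Step 3: in state A at pos -2, read 0 -> (A,0)->write 0,move L,goto C. Now: state=C, head=-3, tape[-4..2]=0100010 (head:  ^)
Step 4: in state C at pos -3, read 1 -> (C,1)->write 0,move R,goto C. Now: state=C, head=-2, tape[-4..2]=0000010 (head:   ^)
Step 5: in state C at pos -2, read 0 -> (C,0)->write 1,move R,goto A. Now: state=A, head=-1, tape[-4..2]=0010010 (head:    ^)
Step 6: in state A at pos -1, read 0 -> (A,0)->write 0,move L,goto C. Now: state=C, head=-2, tape[-4..2]=0010010 (head:   ^)
Step 7: in state C at pos -2, read 1 -> (C,1)->write 0,move R,goto C. Now: state=C, head=-1, tape[-4..2]=0000010 (head:    ^)
Cells containing 1 after step 7: {1} -> 1 cell(s)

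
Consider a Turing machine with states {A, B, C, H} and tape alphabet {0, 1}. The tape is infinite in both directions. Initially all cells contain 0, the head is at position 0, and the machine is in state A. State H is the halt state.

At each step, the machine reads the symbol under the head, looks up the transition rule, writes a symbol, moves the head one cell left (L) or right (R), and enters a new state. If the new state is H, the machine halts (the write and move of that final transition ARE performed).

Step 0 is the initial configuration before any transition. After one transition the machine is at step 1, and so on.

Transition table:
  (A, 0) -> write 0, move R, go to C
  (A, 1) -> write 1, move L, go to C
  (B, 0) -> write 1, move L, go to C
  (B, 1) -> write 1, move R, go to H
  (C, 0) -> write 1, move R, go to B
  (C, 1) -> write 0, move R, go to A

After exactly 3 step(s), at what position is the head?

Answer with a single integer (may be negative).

Answer: 1

Derivation:
Step 1: in state A at pos 0, read 0 -> (A,0)->write 0,move R,goto C. Now: state=C, head=1, tape[-1..2]=0000 (head:   ^)
Step 2: in state C at pos 1, read 0 -> (C,0)->write 1,move R,goto B. Now: state=B, head=2, tape[-1..3]=00100 (head:    ^)
Step 3: in state B at pos 2, read 0 -> (B,0)->write 1,move L,goto C. Now: state=C, head=1, tape[-1..3]=00110 (head:   ^)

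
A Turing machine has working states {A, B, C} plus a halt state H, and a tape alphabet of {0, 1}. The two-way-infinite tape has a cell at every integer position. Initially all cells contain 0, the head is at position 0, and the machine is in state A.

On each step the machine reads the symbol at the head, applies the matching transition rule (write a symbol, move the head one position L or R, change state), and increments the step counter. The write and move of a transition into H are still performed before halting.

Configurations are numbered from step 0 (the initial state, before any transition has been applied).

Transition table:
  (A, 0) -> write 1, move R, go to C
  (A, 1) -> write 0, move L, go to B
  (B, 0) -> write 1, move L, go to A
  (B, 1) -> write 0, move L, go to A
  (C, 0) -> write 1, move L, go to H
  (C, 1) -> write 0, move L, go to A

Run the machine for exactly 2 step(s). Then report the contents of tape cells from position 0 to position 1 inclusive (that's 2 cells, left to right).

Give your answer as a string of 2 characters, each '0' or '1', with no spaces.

Step 1: in state A at pos 0, read 0 -> (A,0)->write 1,move R,goto C. Now: state=C, head=1, tape[-1..2]=0100 (head:   ^)
Step 2: in state C at pos 1, read 0 -> (C,0)->write 1,move L,goto H. Now: state=H, head=0, tape[-1..2]=0110 (head:  ^)

Answer: 11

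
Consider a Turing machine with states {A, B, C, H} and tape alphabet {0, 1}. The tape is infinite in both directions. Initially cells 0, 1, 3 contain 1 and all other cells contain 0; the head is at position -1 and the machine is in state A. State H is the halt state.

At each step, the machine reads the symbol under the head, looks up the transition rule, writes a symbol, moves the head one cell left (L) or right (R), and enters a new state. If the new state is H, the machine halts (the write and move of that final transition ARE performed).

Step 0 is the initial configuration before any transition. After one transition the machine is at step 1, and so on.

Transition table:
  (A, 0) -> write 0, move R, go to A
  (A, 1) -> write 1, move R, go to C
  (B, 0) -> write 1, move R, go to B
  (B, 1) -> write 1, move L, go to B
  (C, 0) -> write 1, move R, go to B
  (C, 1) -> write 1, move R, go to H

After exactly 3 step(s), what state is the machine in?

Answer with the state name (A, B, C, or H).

Answer: H

Derivation:
Step 1: in state A at pos -1, read 0 -> (A,0)->write 0,move R,goto A. Now: state=A, head=0, tape[-2..4]=0011010 (head:   ^)
Step 2: in state A at pos 0, read 1 -> (A,1)->write 1,move R,goto C. Now: state=C, head=1, tape[-2..4]=0011010 (head:    ^)
Step 3: in state C at pos 1, read 1 -> (C,1)->write 1,move R,goto H. Now: state=H, head=2, tape[-2..4]=0011010 (head:     ^)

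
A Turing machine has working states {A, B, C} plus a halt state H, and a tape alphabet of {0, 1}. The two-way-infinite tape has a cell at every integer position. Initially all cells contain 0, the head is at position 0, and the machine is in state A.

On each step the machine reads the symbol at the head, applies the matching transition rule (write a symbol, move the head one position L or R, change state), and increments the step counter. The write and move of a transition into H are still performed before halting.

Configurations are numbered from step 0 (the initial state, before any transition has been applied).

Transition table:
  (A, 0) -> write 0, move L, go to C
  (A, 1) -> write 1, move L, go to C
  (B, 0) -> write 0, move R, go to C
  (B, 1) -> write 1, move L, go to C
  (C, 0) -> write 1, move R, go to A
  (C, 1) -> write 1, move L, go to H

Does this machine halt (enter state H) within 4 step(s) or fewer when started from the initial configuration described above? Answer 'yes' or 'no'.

Answer: yes

Derivation:
Step 1: in state A at pos 0, read 0 -> (A,0)->write 0,move L,goto C. Now: state=C, head=-1, tape[-2..1]=0000 (head:  ^)
Step 2: in state C at pos -1, read 0 -> (C,0)->write 1,move R,goto A. Now: state=A, head=0, tape[-2..1]=0100 (head:   ^)
Step 3: in state A at pos 0, read 0 -> (A,0)->write 0,move L,goto C. Now: state=C, head=-1, tape[-2..1]=0100 (head:  ^)
Step 4: in state C at pos -1, read 1 -> (C,1)->write 1,move L,goto H. Now: state=H, head=-2, tape[-3..1]=00100 (head:  ^)
State H reached at step 4; 4 <= 4 -> yes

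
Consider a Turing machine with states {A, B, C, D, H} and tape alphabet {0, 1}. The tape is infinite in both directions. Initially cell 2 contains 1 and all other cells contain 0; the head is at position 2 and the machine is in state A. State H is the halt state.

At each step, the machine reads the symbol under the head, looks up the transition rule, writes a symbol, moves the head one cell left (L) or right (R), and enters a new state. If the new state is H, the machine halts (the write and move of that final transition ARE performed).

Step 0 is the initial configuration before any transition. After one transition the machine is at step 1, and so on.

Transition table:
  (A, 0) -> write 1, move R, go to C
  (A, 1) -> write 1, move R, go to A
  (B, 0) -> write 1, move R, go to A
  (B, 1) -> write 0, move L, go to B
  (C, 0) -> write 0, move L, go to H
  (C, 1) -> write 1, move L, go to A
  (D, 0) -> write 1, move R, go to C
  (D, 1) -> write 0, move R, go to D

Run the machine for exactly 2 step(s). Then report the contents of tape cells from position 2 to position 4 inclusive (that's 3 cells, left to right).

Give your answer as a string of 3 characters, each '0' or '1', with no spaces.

Answer: 110

Derivation:
Step 1: in state A at pos 2, read 1 -> (A,1)->write 1,move R,goto A. Now: state=A, head=3, tape[1..4]=0100 (head:   ^)
Step 2: in state A at pos 3, read 0 -> (A,0)->write 1,move R,goto C. Now: state=C, head=4, tape[1..5]=01100 (head:    ^)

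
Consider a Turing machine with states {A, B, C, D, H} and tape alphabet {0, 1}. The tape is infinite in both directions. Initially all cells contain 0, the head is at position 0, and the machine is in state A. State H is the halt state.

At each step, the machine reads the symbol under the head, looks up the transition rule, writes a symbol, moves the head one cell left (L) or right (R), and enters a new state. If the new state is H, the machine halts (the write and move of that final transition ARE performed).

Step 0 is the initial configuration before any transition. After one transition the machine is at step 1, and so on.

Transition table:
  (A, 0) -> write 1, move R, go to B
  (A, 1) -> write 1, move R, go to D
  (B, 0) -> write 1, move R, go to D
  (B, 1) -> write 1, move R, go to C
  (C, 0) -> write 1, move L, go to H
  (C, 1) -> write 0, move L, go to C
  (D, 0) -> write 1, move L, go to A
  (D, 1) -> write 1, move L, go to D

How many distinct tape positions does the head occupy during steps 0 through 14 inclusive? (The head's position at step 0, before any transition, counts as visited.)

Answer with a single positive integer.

Answer: 7

Derivation:
Step 1: in state A at pos 0, read 0 -> (A,0)->write 1,move R,goto B. Now: state=B, head=1, tape[-1..2]=0100 (head:   ^)
Step 2: in state B at pos 1, read 0 -> (B,0)->write 1,move R,goto D. Now: state=D, head=2, tape[-1..3]=01100 (head:    ^)
Step 3: in state D at pos 2, read 0 -> (D,0)->write 1,move L,goto A. Now: state=A, head=1, tape[-1..3]=01110 (head:   ^)
Step 4: in state A at pos 1, read 1 -> (A,1)->write 1,move R,goto D. Now: state=D, head=2, tape[-1..3]=01110 (head:    ^)
Step 5: in state D at pos 2, read 1 -> (D,1)->write 1,move L,goto D. Now: state=D, head=1, tape[-1..3]=01110 (head:   ^)
Step 6: in state D at pos 1, read 1 -> (D,1)->write 1,move L,goto D. Now: state=D, head=0, tape[-1..3]=01110 (head:  ^)
Step 7: in state D at pos 0, read 1 -> (D,1)->write 1,move L,goto D. Now: state=D, head=-1, tape[-2..3]=001110 (head:  ^)
Step 8: in state D at pos -1, read 0 -> (D,0)->write 1,move L,goto A. Now: state=A, head=-2, tape[-3..3]=0011110 (head:  ^)
Step 9: in state A at pos -2, read 0 -> (A,0)->write 1,move R,goto B. Now: state=B, head=-1, tape[-3..3]=0111110 (head:   ^)
Step 10: in state B at pos -1, read 1 -> (B,1)->write 1,move R,goto C. Now: state=C, head=0, tape[-3..3]=0111110 (head:    ^)
Step 11: in state C at pos 0, read 1 -> (C,1)->write 0,move L,goto C. Now: state=C, head=-1, tape[-3..3]=0110110 (head:   ^)
Step 12: in state C at pos -1, read 1 -> (C,1)->write 0,move L,goto C. Now: state=C, head=-2, tape[-3..3]=0100110 (head:  ^)
Step 13: in state C at pos -2, read 1 -> (C,1)->write 0,move L,goto C. Now: state=C, head=-3, tape[-4..3]=00000110 (head:  ^)
Step 14: in state C at pos -3, read 0 -> (C,0)->write 1,move L,goto H. Now: state=H, head=-4, tape[-5..3]=001000110 (head:  ^)
Head positions at steps 0..14: starting at 0, distinct positions visited = {-4, -3, -2, -1, 0, 1, 2} -> 7 position(s)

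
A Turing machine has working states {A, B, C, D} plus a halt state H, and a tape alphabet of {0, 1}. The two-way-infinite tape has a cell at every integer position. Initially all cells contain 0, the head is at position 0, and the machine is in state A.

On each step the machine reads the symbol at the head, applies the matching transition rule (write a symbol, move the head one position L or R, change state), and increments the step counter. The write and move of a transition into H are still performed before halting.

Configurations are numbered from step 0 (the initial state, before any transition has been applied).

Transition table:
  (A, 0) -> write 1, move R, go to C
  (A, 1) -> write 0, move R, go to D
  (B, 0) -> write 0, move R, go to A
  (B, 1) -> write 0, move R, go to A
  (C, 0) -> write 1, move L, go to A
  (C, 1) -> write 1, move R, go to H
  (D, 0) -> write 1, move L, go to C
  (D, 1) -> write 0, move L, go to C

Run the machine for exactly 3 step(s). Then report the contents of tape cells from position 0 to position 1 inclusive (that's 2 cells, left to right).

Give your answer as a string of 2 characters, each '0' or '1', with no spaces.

Step 1: in state A at pos 0, read 0 -> (A,0)->write 1,move R,goto C. Now: state=C, head=1, tape[-1..2]=0100 (head:   ^)
Step 2: in state C at pos 1, read 0 -> (C,0)->write 1,move L,goto A. Now: state=A, head=0, tape[-1..2]=0110 (head:  ^)
Step 3: in state A at pos 0, read 1 -> (A,1)->write 0,move R,goto D. Now: state=D, head=1, tape[-1..2]=0010 (head:   ^)

Answer: 01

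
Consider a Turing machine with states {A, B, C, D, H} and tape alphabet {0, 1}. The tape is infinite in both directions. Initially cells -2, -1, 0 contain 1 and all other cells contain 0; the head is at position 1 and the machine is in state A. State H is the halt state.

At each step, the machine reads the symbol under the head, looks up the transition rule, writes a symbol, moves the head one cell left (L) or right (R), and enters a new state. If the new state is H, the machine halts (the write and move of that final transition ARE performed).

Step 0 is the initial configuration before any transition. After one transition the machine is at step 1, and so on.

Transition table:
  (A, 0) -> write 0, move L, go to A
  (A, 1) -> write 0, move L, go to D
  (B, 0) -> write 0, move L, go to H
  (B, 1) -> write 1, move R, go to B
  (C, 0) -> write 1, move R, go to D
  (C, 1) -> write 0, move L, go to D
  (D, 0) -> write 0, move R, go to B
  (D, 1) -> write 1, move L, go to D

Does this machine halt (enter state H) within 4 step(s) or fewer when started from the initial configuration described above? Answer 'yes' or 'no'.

Step 1: in state A at pos 1, read 0 -> (A,0)->write 0,move L,goto A. Now: state=A, head=0, tape[-3..2]=011100 (head:    ^)
Step 2: in state A at pos 0, read 1 -> (A,1)->write 0,move L,goto D. Now: state=D, head=-1, tape[-3..2]=011000 (head:   ^)
Step 3: in state D at pos -1, read 1 -> (D,1)->write 1,move L,goto D. Now: state=D, head=-2, tape[-3..2]=011000 (head:  ^)
Step 4: in state D at pos -2, read 1 -> (D,1)->write 1,move L,goto D. Now: state=D, head=-3, tape[-4..2]=0011000 (head:  ^)
After 4 step(s): state = D (not H) -> not halted within 4 -> no

Answer: no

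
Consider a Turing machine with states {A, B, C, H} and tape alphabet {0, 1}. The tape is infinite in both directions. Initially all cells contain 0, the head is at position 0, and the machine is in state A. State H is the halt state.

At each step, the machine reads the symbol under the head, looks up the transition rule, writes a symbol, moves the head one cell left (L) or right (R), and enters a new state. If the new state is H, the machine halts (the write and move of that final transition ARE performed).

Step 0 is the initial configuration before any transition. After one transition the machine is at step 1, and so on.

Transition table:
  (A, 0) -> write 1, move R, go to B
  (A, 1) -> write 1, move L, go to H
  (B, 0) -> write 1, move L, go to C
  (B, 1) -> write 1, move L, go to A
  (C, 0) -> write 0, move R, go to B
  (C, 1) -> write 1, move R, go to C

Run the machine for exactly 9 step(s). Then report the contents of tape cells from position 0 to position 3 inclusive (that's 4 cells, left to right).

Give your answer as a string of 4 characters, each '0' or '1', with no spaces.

Step 1: in state A at pos 0, read 0 -> (A,0)->write 1,move R,goto B. Now: state=B, head=1, tape[-1..2]=0100 (head:   ^)
Step 2: in state B at pos 1, read 0 -> (B,0)->write 1,move L,goto C. Now: state=C, head=0, tape[-1..2]=0110 (head:  ^)
Step 3: in state C at pos 0, read 1 -> (C,1)->write 1,move R,goto C. Now: state=C, head=1, tape[-1..2]=0110 (head:   ^)
Step 4: in state C at pos 1, read 1 -> (C,1)->write 1,move R,goto C. Now: state=C, head=2, tape[-1..3]=01100 (head:    ^)
Step 5: in state C at pos 2, read 0 -> (C,0)->write 0,move R,goto B. Now: state=B, head=3, tape[-1..4]=011000 (head:     ^)
Step 6: in state B at pos 3, read 0 -> (B,0)->write 1,move L,goto C. Now: state=C, head=2, tape[-1..4]=011010 (head:    ^)
Step 7: in state C at pos 2, read 0 -> (C,0)->write 0,move R,goto B. Now: state=B, head=3, tape[-1..4]=011010 (head:     ^)
Step 8: in state B at pos 3, read 1 -> (B,1)->write 1,move L,goto A. Now: state=A, head=2, tape[-1..4]=011010 (head:    ^)
Step 9: in state A at pos 2, read 0 -> (A,0)->write 1,move R,goto B. Now: state=B, head=3, tape[-1..4]=011110 (head:     ^)

Answer: 1111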